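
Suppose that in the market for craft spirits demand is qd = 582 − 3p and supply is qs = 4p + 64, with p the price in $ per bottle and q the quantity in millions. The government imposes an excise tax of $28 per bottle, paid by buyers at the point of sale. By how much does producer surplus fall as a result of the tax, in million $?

Before the tax: set 582 − 3p = 4p + 64 → p* = $74, q* = 360.
With the tax collected from buyers, demand (in seller-price terms) shifts: qd = 582 − 3(p + 28).
New equilibrium: buyers pay $90, suppliers receive $62, q = 312. (Wedge: pb − ps = 28.)
ΔPS is the trapezoid between Q = 312 and Q = 360 of height $12: ½ · (360 + 312) · 12 = $4032.

Producer surplus falls by $4032 million.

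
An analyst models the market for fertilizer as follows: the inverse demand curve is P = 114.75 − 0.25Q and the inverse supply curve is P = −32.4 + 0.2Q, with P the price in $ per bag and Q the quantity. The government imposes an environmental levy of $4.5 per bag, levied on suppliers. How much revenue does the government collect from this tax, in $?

Tax revenue = $1426.5.

Inverting to Q(P) form: Qd = 459 − 4P; Qs = 5P + 162.
Before the tax: set 459 − 4P = 5P + 162 → P* = $33, Q* = 327.
With the tax collected from suppliers, supply shifts: Qs = 5(P − 4.5) + 162.
Solving gives Q = 317 with buyers paying $35.5 and suppliers receiving $31 (the $4.5 wedge).
Revenue = t · Q = 4.5 · 317 = $1426.5.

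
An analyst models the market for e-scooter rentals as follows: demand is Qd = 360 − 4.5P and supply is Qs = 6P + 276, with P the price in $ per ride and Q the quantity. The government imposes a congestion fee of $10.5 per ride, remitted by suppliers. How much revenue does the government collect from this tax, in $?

Without the tax, 360 − 4.5P = 6P + 276 gives 10.5P = 84, so P* = $8 and Q* = 324.
With the tax collected from suppliers, supply shifts: Qs = 6(P − 10.5) + 276.
New equilibrium: buyers pay $14, suppliers receive $3.5, Q = 297. (Wedge: Pb − Ps = 10.5.)
Revenue = t · Q = 10.5 · 297 = $3118.5.

Tax revenue = $3118.5.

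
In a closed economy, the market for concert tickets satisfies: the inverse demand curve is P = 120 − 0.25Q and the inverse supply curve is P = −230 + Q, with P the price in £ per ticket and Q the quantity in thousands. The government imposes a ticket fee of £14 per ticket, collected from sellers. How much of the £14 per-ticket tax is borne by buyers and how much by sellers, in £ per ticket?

Rewrite in direct form: Qd = 480 − 4P and Qs = P + 230.
Before the tax: set 480 − 4P = P + 230 → P* = £50, Q* = 280.
With the tax collected from sellers, supply shifts: Qs = (P − 14) + 230.
New equilibrium: buyers pay £52.8, sellers receive £38.8, Q = 268.8. (Wedge: Pb − Ps = 14.)
Burden on buyers: £2.8; on sellers: £11.2. (They sum to £14.)

Buyers bear £2.8 per ticket; sellers bear £11.2 per ticket.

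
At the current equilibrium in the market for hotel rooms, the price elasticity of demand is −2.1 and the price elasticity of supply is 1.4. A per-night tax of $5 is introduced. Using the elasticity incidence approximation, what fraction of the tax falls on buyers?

Buyers' share ≈ 0.4.

Incidence ratio: buyers' share ≈ εs / (εs + |εd|) = 1.4 / (1.4 + 2.1) = 0.4.
Supply is the less elastic side, so buyers bear the smaller share.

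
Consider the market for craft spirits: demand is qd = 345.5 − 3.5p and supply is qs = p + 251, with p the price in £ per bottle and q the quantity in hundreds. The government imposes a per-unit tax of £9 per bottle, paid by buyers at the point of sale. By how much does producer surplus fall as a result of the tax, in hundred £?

Producer surplus falls by £1879.5 hundred.

Before the tax: set 345.5 − 3.5p = p + 251 → p* = £21, q* = 272.
With the tax collected from buyers, demand (in seller-price terms) shifts: qd = 345.5 − 3.5(p + 9).
New equilibrium: buyers pay £23, producers receive £14, q = 265. (Wedge: pb − ps = 9.)
ΔPS is the trapezoid between Q = 265 and Q = 272 of height £7: ½ · (272 + 265) · 7 = £1879.5.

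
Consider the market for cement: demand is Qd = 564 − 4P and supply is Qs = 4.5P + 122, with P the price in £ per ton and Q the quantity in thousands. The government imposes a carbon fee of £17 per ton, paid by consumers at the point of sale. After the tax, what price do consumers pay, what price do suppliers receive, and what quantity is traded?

Consumers pay £61; suppliers receive £44; quantity = 320.

Before the tax: set 564 − 4P = 4.5P + 122 → P* = £52, Q* = 356.
With the tax collected from consumers, demand (in seller-price terms) shifts: Qd = 564 − 4(P + 17).
New equilibrium: consumers pay £61, suppliers receive £44, Q = 320. (Wedge: Pb − Ps = 17.)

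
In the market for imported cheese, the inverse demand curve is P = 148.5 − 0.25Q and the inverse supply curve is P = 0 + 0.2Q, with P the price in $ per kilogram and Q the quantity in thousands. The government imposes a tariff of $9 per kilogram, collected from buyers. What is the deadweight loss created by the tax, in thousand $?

Deadweight loss = $90 thousand.

Rewrite in direct form: Qd = 594 − 4P and Qs = 5P.
Without the tax, 594 − 4P = 5P gives 9P = 594, so P* = $66 and Q* = 330.
With the tax collected from buyers, demand (in seller-price terms) shifts: Qd = 594 − 4(P + 9).
Solving gives Q = 310 with buyers paying $71 and producers receiving $62 (the $9 wedge).
Quantity falls by |ΔQ| = |330 − 310| = 20.
DWL = ½ · t · |ΔQ| = ½ · 9 · 20 = $90.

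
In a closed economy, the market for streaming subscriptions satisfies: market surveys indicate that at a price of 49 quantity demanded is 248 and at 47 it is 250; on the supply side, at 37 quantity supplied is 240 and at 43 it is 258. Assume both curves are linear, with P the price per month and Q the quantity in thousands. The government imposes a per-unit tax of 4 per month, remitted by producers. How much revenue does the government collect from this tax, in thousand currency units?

Tax revenue = 1008 thousand.

Demand slope: (250 − 248)/(47 − 49) = -1, so Qd = 297 − P.
Supply slope: (258 − 240)/(43 − 37) = 3, so Qs = 3P + 129.
Before the tax: set 297 − P = 3P + 129 → P* = 42, Q* = 255.
With the tax collected from producers, supply shifts: Qs = 3(P − 4) + 129.
Solving gives Q = 252 with buyers paying 45 and producers receiving 41 (the 4 wedge).
Revenue = t · Q = 4 · 252 = 1008.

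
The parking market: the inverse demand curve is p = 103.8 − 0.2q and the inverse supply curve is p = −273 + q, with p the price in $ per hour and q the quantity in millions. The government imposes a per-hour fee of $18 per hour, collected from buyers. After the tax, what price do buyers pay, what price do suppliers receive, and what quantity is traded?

Inverting to q(p) form: qd = 519 − 5p; qs = p + 273.
Without the tax, 519 − 5p = p + 273 gives 6p = 246, so p* = $41 and q* = 314.
With the tax collected from buyers, demand (in seller-price terms) shifts: qd = 519 − 5(p + 18).
Solving gives q = 299 with buyers paying $44 and suppliers receiving $26 (the $18 wedge).
The less price-elastic side of the market bears the larger share of a per-unit tax.

Buyers pay $44; suppliers receive $26; quantity = 299.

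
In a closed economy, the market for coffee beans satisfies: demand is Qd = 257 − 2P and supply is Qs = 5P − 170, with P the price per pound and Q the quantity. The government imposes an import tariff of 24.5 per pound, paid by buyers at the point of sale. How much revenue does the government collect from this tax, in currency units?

Tax revenue = 2450.

Before the tax: set 257 − 2P = 5P − 170 → P* = 61, Q* = 135.
With the tax collected from buyers, demand (in seller-price terms) shifts: Qd = 257 − 2(P + 24.5).
New equilibrium: buyers pay 78.5, sellers receive 54, Q = 100. (Wedge: Pb − Ps = 24.5.)
Revenue = t · Q = 24.5 · 100 = 2450.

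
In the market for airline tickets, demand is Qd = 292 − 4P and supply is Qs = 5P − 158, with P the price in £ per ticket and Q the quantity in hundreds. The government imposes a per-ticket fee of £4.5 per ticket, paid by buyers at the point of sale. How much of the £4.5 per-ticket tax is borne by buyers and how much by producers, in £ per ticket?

Without the tax, 292 − 4P = 5P − 158 gives 9P = 450, so P* = £50 and Q* = 92.
With the tax collected from buyers, demand (in seller-price terms) shifts: Qd = 292 − 4(P + 4.5).
Solving gives Q = 82 with buyers paying £52.5 and producers receiving £48 (the £4.5 wedge).
Burden on buyers: £2.5; on producers: £2. (They sum to £4.5.)
The less price-elastic side of the market bears the larger share of a per-unit tax.

Buyers bear £2.5 per ticket; producers bear £2 per ticket.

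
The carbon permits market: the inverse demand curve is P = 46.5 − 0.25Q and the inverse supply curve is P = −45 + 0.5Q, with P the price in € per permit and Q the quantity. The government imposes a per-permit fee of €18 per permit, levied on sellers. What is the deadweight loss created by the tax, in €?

Rewrite in direct form: Qd = 186 − 4P and Qs = 2P + 90.
Before the tax: set 186 − 4P = 2P + 90 → P* = €16, Q* = 122.
With the tax collected from sellers, supply shifts: Qs = 2(P − 18) + 90.
New equilibrium: buyers pay €22, sellers receive €4, Q = 98. (Wedge: Pb − Ps = 18.)
Quantity falls by |ΔQ| = |122 − 98| = 24.
DWL = ½ · t · |ΔQ| = ½ · 18 · 24 = €216.

Deadweight loss = €216.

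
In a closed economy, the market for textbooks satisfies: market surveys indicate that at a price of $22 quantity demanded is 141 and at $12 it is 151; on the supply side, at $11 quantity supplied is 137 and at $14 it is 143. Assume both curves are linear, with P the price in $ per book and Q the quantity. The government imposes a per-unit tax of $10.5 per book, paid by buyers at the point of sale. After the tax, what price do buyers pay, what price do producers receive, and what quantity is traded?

Demand slope: (151 − 141)/(12 − 22) = -1, so Qd = 163 − P.
Supply slope: (143 − 137)/(14 − 11) = 2, so Qs = 2P + 115.
Without the tax, 163 − P = 2P + 115 gives 3P = 48, so P* = $16 and Q* = 147.
With the tax collected from buyers, demand (in seller-price terms) shifts: Qd = 163 − (P + 10.5).
New equilibrium: buyers pay $23, producers receive $12.5, Q = 140. (Wedge: Pb − Ps = 10.5.)

Buyers pay $23; producers receive $12.5; quantity = 140.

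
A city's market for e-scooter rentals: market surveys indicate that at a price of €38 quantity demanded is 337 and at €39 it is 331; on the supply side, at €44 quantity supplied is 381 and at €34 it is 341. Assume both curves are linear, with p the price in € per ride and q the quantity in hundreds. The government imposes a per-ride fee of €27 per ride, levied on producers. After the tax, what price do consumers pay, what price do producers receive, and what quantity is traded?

Consumers pay €46.8; producers receive €19.8; quantity = 284.2.

Demand slope: (331 − 337)/(39 − 38) = -6, so qd = 565 − 6p.
Supply slope: (341 − 381)/(34 − 44) = 4, so qs = 4p + 205.
Before the tax: set 565 − 6p = 4p + 205 → p* = €36, q* = 349.
With the tax collected from producers, supply shifts: qs = 4(p − 27) + 205.
New equilibrium: consumers pay €46.8, producers receive €19.8, q = 284.2. (Wedge: pb − ps = 27.)
The less price-elastic side of the market bears the larger share of a per-unit tax.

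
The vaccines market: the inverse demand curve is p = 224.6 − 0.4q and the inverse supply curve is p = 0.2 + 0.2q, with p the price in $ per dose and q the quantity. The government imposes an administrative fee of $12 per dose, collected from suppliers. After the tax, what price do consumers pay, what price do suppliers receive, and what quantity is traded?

Rewrite in direct form: qd = 561.5 − 2.5p and qs = 5p − 1.
Without the tax, 561.5 − 2.5p = 5p − 1 gives 7.5p = 562.5, so p* = $75 and q* = 374.
With the tax collected from suppliers, supply shifts: qs = 5(p − 12) − 1.
Solving gives q = 354 with consumers paying $83 and suppliers receiving $71 (the $12 wedge).

Consumers pay $83; suppliers receive $71; quantity = 354.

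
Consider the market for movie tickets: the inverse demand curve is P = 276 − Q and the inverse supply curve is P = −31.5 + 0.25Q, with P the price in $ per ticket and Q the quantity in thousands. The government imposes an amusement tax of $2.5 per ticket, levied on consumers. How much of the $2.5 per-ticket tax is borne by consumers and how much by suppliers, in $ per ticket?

Consumers bear $2 per ticket; suppliers bear $0.5 per ticket.

Inverting to Q(P) form: Qd = 276 − P; Qs = 4P + 126.
Before the tax: set 276 − P = 4P + 126 → P* = $30, Q* = 246.
With the tax collected from consumers, demand (in seller-price terms) shifts: Qd = 276 − (P + 2.5).
Solving gives Q = 244 with consumers paying $32 and suppliers receiving $29.5 (the $2.5 wedge).
Burden on consumers: $2; on suppliers: $0.5. (They sum to $2.5.)
The less price-elastic side of the market bears the larger share of a per-unit tax.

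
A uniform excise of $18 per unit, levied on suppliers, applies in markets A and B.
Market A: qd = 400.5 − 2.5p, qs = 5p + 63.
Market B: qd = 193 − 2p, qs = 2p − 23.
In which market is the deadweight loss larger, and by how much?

Market A: pre-tax p* = $45, q* = 288; post-tax q = 258; deadweight loss = $270.
Market B: pre-tax p* = $54, q* = 85; post-tax q = 67; deadweight loss = $162.
Difference: $270 vs $162 → market A is larger by $108.

Market A, by $108.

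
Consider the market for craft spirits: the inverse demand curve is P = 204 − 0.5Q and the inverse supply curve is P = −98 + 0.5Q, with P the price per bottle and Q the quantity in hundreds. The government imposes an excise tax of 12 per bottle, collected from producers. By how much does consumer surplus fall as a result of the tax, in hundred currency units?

Inverting to Q(P) form: Qd = 408 − 2P; Qs = 2P + 196.
Without the tax, 408 − 2P = 2P + 196 gives 4P = 212, so P* = 53 and Q* = 302.
With the tax collected from producers, supply shifts: Qs = 2(P − 12) + 196.
New equilibrium: consumers pay 59, producers receive 47, Q = 290. (Wedge: Pb − Ps = 12.)
ΔCS is the trapezoid between Q = 290 and Q = 302 of height 6: ½ · (302 + 290) · 6 = 1776.

Consumer surplus falls by 1776 hundred.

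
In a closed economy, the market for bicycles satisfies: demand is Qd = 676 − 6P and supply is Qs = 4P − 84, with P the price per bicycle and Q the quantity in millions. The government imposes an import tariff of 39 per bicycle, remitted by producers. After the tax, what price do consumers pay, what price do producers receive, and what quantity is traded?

Without the tax, 676 − 6P = 4P − 84 gives 10P = 760, so P* = 76 and Q* = 220.
With the tax collected from producers, supply shifts: Qs = 4(P − 39) − 84.
New equilibrium: consumers pay 91.6, producers receive 52.6, Q = 126.4. (Wedge: Pb − Ps = 39.)

Consumers pay 91.6; producers receive 52.6; quantity = 126.4.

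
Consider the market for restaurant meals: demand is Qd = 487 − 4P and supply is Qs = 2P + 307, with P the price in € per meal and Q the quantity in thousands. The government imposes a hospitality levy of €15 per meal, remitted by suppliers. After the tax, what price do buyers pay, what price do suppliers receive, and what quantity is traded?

Buyers pay €35; suppliers receive €20; quantity = 347.

Before the tax: set 487 − 4P = 2P + 307 → P* = €30, Q* = 367.
With the tax collected from suppliers, supply shifts: Qs = 2(P − 15) + 307.
Solving gives Q = 347 with buyers paying €35 and suppliers receiving €20 (the €15 wedge).
The less price-elastic side of the market bears the larger share of a per-unit tax.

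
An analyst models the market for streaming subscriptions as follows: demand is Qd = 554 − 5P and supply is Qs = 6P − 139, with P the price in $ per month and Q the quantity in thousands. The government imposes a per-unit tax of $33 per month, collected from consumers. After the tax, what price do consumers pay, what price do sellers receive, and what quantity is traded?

Consumers pay $81; sellers receive $48; quantity = 149.

Without the tax, 554 − 5P = 6P − 139 gives 11P = 693, so P* = $63 and Q* = 239.
With the tax collected from consumers, demand (in seller-price terms) shifts: Qd = 554 − 5(P + 33).
New equilibrium: consumers pay $81, sellers receive $48, Q = 149. (Wedge: Pb − Ps = 33.)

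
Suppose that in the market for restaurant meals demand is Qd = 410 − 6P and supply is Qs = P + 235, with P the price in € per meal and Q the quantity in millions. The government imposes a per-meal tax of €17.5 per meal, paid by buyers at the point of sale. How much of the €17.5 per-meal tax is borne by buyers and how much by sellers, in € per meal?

Without the tax, 410 − 6P = P + 235 gives 7P = 175, so P* = €25 and Q* = 260.
With the tax collected from buyers, demand (in seller-price terms) shifts: Qd = 410 − 6(P + 17.5).
New equilibrium: buyers pay €27.5, sellers receive €10, Q = 245. (Wedge: Pb − Ps = 17.5.)
Burden on buyers: €2.5; on sellers: €15. (They sum to €17.5.)

Buyers bear €2.5 per meal; sellers bear €15 per meal.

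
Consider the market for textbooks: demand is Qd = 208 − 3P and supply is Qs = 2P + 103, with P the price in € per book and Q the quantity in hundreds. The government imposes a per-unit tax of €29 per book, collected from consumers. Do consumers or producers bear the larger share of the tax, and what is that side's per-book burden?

Before the tax: set 208 − 3P = 2P + 103 → P* = €21, Q* = 145.
With the tax collected from consumers, demand (in seller-price terms) shifts: Qd = 208 − 3(P + 29).
Solving gives Q = 110.2 with consumers paying €32.6 and producers receiving €3.6 (the €29 wedge).
Per-book burden: consumers €11.6, producers €17.4.
Producers take the larger share because supply is less price-elastic here (demand slope 3 vs supply slope 2).
The less price-elastic side of the market bears the larger share of a per-unit tax.

Producers bear the larger share: €17.4 per book.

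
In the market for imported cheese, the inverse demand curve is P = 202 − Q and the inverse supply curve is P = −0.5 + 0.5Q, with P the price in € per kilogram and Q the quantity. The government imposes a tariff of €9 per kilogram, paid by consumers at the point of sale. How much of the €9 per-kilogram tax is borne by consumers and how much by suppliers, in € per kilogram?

Consumers bear €6 per kilogram; suppliers bear €3 per kilogram.

Inverting to Q(P) form: Qd = 202 − P; Qs = 2P + 1.
Before the tax: set 202 − P = 2P + 1 → P* = €67, Q* = 135.
With the tax collected from consumers, demand (in seller-price terms) shifts: Qd = 202 − (P + 9).
Solving gives Q = 129 with consumers paying €73 and suppliers receiving €64 (the €9 wedge).
Burden on consumers: €6; on suppliers: €3. (They sum to €9.)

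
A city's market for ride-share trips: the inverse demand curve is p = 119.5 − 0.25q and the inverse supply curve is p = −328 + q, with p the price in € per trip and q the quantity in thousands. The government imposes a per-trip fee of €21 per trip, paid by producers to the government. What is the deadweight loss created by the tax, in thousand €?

Deadweight loss = €176.4 thousand.

Rewrite in direct form: qd = 478 − 4p and qs = p + 328.
Without the tax, 478 − 4p = p + 328 gives 5p = 150, so p* = €30 and q* = 358.
With the tax collected from producers, supply shifts: qs = (p − 21) + 328.
Solving gives q = 341.2 with consumers paying €34.2 and producers receiving €13.2 (the €21 wedge).
Quantity falls by |ΔQ| = |358 − 341.2| = 16.8.
DWL = ½ · t · |ΔQ| = ½ · 21 · 16.8 = €176.4.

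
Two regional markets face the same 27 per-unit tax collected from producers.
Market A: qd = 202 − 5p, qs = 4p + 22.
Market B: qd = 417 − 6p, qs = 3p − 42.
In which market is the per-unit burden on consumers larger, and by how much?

Market A, by 3.

Market A: pre-tax p* = 20, q* = 102; post-tax q = 42; per-unit burden on consumers = 12.
Market B: pre-tax p* = 51, q* = 111; post-tax q = 57; per-unit burden on consumers = 9.
Difference: 12 vs 9 → market A is larger by 3.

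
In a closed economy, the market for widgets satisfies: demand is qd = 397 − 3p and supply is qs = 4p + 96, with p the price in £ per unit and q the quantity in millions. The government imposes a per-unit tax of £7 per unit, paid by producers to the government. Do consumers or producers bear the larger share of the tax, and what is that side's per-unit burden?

Without the tax, 397 − 3p = 4p + 96 gives 7p = 301, so p* = £43 and q* = 268.
With the tax collected from producers, supply shifts: qs = 4(p − 7) + 96.
Solving gives q = 256 with consumers paying £47 and producers receiving £40 (the £7 wedge).
Per-unit burden: consumers £4, producers £3.
Consumers take the larger share because demand is less price-elastic here (demand slope 3 vs supply slope 4).

Consumers bear the larger share: £4 per unit.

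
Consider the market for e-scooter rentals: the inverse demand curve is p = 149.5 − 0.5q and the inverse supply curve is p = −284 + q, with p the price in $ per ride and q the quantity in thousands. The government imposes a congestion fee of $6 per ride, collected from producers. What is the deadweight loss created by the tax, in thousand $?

Inverting to q(p) form: qd = 299 − 2p; qs = p + 284.
Before the tax: set 299 − 2p = p + 284 → p* = $5, q* = 289.
With the tax collected from producers, supply shifts: qs = (p − 6) + 284.
New equilibrium: buyers pay $7, producers receive $1, q = 285. (Wedge: pb − ps = 6.)
Quantity falls by |ΔQ| = |289 − 285| = 4.
DWL = ½ · t · |ΔQ| = ½ · 6 · 4 = $12.

Deadweight loss = $12 thousand.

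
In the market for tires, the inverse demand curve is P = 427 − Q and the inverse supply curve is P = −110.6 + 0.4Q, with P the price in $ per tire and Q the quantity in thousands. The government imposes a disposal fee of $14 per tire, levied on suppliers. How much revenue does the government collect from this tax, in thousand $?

Tax revenue = $5236 thousand.

Rewrite in direct form: Qd = 427 − P and Qs = 2.5P + 276.5.
Without the tax, 427 − P = 2.5P + 276.5 gives 3.5P = 150.5, so P* = $43 and Q* = 384.
With the tax collected from suppliers, supply shifts: Qs = 2.5(P − 14) + 276.5.
Solving gives Q = 374 with consumers paying $53 and suppliers receiving $39 (the $14 wedge).
Revenue = t · Q = 14 · 374 = $5236.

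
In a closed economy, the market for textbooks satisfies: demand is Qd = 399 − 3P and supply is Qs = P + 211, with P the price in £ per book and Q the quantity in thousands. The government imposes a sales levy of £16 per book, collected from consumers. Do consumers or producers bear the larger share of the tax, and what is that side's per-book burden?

Producers bear the larger share: £12 per book.

Without the tax, 399 − 3P = P + 211 gives 4P = 188, so P* = £47 and Q* = 258.
With the tax collected from consumers, demand (in seller-price terms) shifts: Qd = 399 − 3(P + 16).
Solving gives Q = 246 with consumers paying £51 and producers receiving £35 (the £16 wedge).
Per-book burden: consumers £4, producers £12.
Producers take the larger share because supply is less price-elastic here (demand slope 3 vs supply slope 1).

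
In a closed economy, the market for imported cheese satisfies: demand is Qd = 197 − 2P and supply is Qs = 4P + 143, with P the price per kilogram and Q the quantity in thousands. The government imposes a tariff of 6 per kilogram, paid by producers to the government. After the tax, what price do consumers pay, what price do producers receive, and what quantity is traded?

Without the tax, 197 − 2P = 4P + 143 gives 6P = 54, so P* = 9 and Q* = 179.
With the tax collected from producers, supply shifts: Qs = 4(P − 6) + 143.
New equilibrium: consumers pay 13, producers receive 7, Q = 171. (Wedge: Pb − Ps = 6.)
The less price-elastic side of the market bears the larger share of a per-unit tax.

Consumers pay 13; producers receive 7; quantity = 171.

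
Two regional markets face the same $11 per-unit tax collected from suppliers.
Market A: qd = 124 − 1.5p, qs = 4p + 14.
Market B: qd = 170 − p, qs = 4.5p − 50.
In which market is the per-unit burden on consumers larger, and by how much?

Market B, by $1.

Market A: pre-tax p* = $20, q* = 94; post-tax q = 82; per-unit burden on consumers = $8.
Market B: pre-tax p* = $40, q* = 130; post-tax q = 121; per-unit burden on consumers = $9.
Difference: $8 vs $9 → market B is larger by $1.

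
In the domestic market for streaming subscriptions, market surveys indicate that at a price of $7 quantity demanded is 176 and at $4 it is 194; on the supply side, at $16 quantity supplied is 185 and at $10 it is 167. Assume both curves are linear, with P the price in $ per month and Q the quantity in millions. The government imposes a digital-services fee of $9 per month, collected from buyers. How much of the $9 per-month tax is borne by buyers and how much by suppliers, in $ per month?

Buyers bear $3 per month; suppliers bear $6 per month.

Demand slope: (194 − 176)/(4 − 7) = -6, so Qd = 218 − 6P.
Supply slope: (167 − 185)/(10 − 16) = 3, so Qs = 3P + 137.
Before the tax: set 218 − 6P = 3P + 137 → P* = $9, Q* = 164.
With the tax collected from buyers, demand (in seller-price terms) shifts: Qd = 218 − 6(P + 9).
New equilibrium: buyers pay $12, suppliers receive $3, Q = 146. (Wedge: Pb − Ps = 9.)
Burden on buyers: $3; on suppliers: $6. (They sum to $9.)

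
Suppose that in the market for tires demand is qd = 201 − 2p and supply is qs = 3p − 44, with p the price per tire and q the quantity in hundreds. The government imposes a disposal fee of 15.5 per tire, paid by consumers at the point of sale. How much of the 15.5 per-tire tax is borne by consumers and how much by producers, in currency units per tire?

Before the tax: set 201 − 2p = 3p − 44 → p* = 49, q* = 103.
With the tax collected from consumers, demand (in seller-price terms) shifts: qd = 201 − 2(p + 15.5).
Solving gives q = 84.4 with consumers paying 58.3 and producers receiving 42.8 (the 15.5 wedge).
Burden on consumers: 9.3; on producers: 6.2. (They sum to 15.5.)

Consumers bear 9.3 per tire; producers bear 6.2 per tire.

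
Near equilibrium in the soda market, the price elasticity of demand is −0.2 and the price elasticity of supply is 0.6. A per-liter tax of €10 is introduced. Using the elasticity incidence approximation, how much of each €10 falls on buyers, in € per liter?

Incidence ratio: buyers' share ≈ εs / (εs + |εd|) = 0.6 / (0.6 + 0.2) = 0.75.
So buyers bear ≈ 0.75 × €10 = €7.5; sellers bear €2.5.

Buyers bear ≈ €7.5 per liter.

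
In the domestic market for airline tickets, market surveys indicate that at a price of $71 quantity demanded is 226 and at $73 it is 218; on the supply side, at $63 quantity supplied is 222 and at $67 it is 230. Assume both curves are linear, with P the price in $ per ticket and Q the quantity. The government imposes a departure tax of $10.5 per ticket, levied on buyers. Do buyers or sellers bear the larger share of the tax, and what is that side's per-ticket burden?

Demand slope: (218 − 226)/(73 − 71) = -4, so Qd = 510 − 4P.
Supply slope: (230 − 222)/(67 − 63) = 2, so Qs = 2P + 96.
Before the tax: set 510 − 4P = 2P + 96 → P* = $69, Q* = 234.
With the tax collected from buyers, demand (in seller-price terms) shifts: Qd = 510 − 4(P + 10.5).
New equilibrium: buyers pay $72.5, sellers receive $62, Q = 220. (Wedge: Pb − Ps = 10.5.)
Per-ticket burden: buyers $3.5, sellers $7.
Sellers take the larger share because supply is less price-elastic here (demand slope 4 vs supply slope 2).

Sellers bear the larger share: $7 per ticket.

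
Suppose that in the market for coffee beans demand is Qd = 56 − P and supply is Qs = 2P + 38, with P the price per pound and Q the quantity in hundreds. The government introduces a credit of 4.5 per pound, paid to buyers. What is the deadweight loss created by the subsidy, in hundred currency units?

Without the subsidy, 56 − P = 2P + 38 gives 3P = 18, so P* = 6 and Q* = 50.
With a per-unit subsidy paid to buyers, each effectively pays P − 4.5, so demand becomes Qd = 56 − (P − 4.5).
Solving gives Q = 53 with buyers paying 3 and suppliers receiving 7.5 (the 4.5 wedge).
Quantity rises by |ΔQ| = |50 − 53| = 3.
DWL = ½ · t · |ΔQ| = ½ · 4.5 · 3 = 6.75.

Deadweight loss = 6.75 hundred.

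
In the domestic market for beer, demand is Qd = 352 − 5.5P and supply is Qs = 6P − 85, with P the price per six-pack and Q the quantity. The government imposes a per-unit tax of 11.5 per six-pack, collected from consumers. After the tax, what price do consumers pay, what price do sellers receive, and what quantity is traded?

Consumers pay 44; sellers receive 32.5; quantity = 110.

Without the tax, 352 − 5.5P = 6P − 85 gives 11.5P = 437, so P* = 38 and Q* = 143.
With the tax collected from consumers, demand (in seller-price terms) shifts: Qd = 352 − 5.5(P + 11.5).
Solving gives Q = 110 with consumers paying 44 and sellers receiving 32.5 (the 11.5 wedge).
The less price-elastic side of the market bears the larger share of a per-unit tax.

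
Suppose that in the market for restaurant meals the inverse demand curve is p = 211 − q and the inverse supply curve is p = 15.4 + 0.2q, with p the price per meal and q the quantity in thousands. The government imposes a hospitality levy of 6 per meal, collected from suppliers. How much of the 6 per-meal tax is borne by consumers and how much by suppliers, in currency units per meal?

Inverting to q(p) form: qd = 211 − p; qs = 5p − 77.
Without the tax, 211 − p = 5p − 77 gives 6p = 288, so p* = 48 and q* = 163.
With the tax collected from suppliers, supply shifts: qs = 5(p − 6) − 77.
New equilibrium: consumers pay 53, suppliers receive 47, q = 158. (Wedge: pb − ps = 6.)
Burden on consumers: 5; on suppliers: 1. (They sum to 6.)
The less price-elastic side of the market bears the larger share of a per-unit tax.

Consumers bear 5 per meal; suppliers bear 1 per meal.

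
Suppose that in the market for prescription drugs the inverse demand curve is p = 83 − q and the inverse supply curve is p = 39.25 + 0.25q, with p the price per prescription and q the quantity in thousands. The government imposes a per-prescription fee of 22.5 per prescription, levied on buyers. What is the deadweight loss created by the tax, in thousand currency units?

Rewrite in direct form: qd = 83 − p and qs = 4p − 157.
Without the tax, 83 − p = 4p − 157 gives 5p = 240, so p* = 48 and q* = 35.
With the tax collected from buyers, demand (in seller-price terms) shifts: qd = 83 − (p + 22.5).
Solving gives q = 17 with buyers paying 66 and suppliers receiving 43.5 (the 22.5 wedge).
Quantity falls by |ΔQ| = |35 − 17| = 18.
DWL = ½ · t · |ΔQ| = ½ · 22.5 · 18 = 202.5.

Deadweight loss = 202.5 thousand.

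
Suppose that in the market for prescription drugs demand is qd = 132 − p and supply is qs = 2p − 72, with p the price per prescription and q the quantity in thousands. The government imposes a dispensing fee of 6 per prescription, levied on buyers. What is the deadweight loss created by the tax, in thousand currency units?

Deadweight loss = 12 thousand.

Without the tax, 132 − p = 2p − 72 gives 3p = 204, so p* = 68 and q* = 64.
With the tax collected from buyers, demand (in seller-price terms) shifts: qd = 132 − (p + 6).
Solving gives q = 60 with buyers paying 72 and producers receiving 66 (the 6 wedge).
Quantity falls by |ΔQ| = |64 − 60| = 4.
DWL = ½ · t · |ΔQ| = ½ · 6 · 4 = 12.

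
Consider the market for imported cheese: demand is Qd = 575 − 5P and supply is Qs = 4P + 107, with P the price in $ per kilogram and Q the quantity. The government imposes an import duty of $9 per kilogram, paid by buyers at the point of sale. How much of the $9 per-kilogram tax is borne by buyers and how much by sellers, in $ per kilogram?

Buyers bear $4 per kilogram; sellers bear $5 per kilogram.

Before the tax: set 575 − 5P = 4P + 107 → P* = $52, Q* = 315.
With the tax collected from buyers, demand (in seller-price terms) shifts: Qd = 575 − 5(P + 9).
Solving gives Q = 295 with buyers paying $56 and sellers receiving $47 (the $9 wedge).
Burden on buyers: $4; on sellers: $5. (They sum to $9.)
The less price-elastic side of the market bears the larger share of a per-unit tax.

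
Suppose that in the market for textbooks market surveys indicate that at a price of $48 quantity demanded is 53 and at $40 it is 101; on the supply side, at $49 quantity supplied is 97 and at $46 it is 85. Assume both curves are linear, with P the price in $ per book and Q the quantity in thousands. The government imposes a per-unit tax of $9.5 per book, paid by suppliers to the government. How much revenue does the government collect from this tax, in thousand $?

Demand slope: (101 − 53)/(40 − 48) = -6, so Qd = 341 − 6P.
Supply slope: (85 − 97)/(46 − 49) = 4, so Qs = 4P − 99.
Before the tax: set 341 − 6P = 4P − 99 → P* = $44, Q* = 77.
With the tax collected from suppliers, supply shifts: Qs = 4(P − 9.5) − 99.
Solving gives Q = 54.2 with consumers paying $47.8 and suppliers receiving $38.3 (the $9.5 wedge).
Revenue = t · Q = 9.5 · 54.2 = $514.9.

Tax revenue = $514.9 thousand.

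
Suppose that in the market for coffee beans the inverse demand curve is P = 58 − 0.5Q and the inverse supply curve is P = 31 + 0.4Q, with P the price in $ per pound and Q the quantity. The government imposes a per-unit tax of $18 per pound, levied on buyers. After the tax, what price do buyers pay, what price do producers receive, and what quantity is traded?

Buyers pay $53; producers receive $35; quantity = 10.

Inverting to Q(P) form: Qd = 116 − 2P; Qs = 2.5P − 77.5.
Before the tax: set 116 − 2P = 2.5P − 77.5 → P* = $43, Q* = 30.
With the tax collected from buyers, demand (in seller-price terms) shifts: Qd = 116 − 2(P + 18).
New equilibrium: buyers pay $53, producers receive $35, Q = 10. (Wedge: Pb − Ps = 18.)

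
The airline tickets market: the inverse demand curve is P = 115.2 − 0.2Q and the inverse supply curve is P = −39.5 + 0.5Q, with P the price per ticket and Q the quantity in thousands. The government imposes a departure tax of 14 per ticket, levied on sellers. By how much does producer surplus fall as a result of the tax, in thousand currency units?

Inverting to Q(P) form: Qd = 576 − 5P; Qs = 2P + 79.
Before the tax: set 576 − 5P = 2P + 79 → P* = 71, Q* = 221.
With the tax collected from sellers, supply shifts: Qs = 2(P − 14) + 79.
New equilibrium: buyers pay 75, sellers receive 61, Q = 201. (Wedge: Pb − Ps = 14.)
ΔPS is the trapezoid between Q = 201 and Q = 221 of height 10: ½ · (221 + 201) · 10 = 2110.

Producer surplus falls by 2110 thousand.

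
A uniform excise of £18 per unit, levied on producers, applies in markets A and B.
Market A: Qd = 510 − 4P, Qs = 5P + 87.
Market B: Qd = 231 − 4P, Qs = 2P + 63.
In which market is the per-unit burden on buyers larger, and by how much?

Market A: pre-tax P* = £47, Q* = 322; post-tax Q = 282; per-unit burden on buyers = £10.
Market B: pre-tax P* = £28, Q* = 119; post-tax Q = 95; per-unit burden on buyers = £6.
Difference: £10 vs £6 → market A is larger by £4.

Market A, by £4.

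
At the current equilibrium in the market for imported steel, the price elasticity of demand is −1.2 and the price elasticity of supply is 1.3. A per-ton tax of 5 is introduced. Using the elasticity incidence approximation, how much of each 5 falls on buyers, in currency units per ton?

Buyers bear ≈ 2.6 per ton.

Incidence ratio: buyers' share ≈ εs / (εs + |εd|) = 1.3 / (1.3 + 1.2) = 0.52.
So buyers bear ≈ 0.52 × 5 = 2.6; suppliers bear 2.4.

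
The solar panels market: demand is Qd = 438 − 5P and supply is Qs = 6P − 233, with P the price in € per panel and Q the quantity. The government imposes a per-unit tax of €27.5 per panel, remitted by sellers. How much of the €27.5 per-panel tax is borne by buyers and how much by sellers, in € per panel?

Without the tax, 438 − 5P = 6P − 233 gives 11P = 671, so P* = €61 and Q* = 133.
With the tax collected from sellers, supply shifts: Qs = 6(P − 27.5) − 233.
New equilibrium: buyers pay €76, sellers receive €48.5, Q = 58. (Wedge: Pb − Ps = 27.5.)
Burden on buyers: €15; on sellers: €12.5. (They sum to €27.5.)
The less price-elastic side of the market bears the larger share of a per-unit tax.

Buyers bear €15 per panel; sellers bear €12.5 per panel.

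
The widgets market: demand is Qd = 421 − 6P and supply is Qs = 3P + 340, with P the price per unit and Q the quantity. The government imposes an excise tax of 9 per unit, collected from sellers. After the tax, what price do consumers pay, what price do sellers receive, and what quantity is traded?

Without the tax, 421 − 6P = 3P + 340 gives 9P = 81, so P* = 9 and Q* = 367.
With the tax collected from sellers, supply shifts: Qs = 3(P − 9) + 340.
Solving gives Q = 349 with consumers paying 12 and sellers receiving 3 (the 9 wedge).

Consumers pay 12; sellers receive 3; quantity = 349.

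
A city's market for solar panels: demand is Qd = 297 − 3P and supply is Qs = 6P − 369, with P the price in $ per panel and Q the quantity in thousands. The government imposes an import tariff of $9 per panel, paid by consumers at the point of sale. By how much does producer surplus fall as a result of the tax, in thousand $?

Before the tax: set 297 − 3P = 6P − 369 → P* = $74, Q* = 75.
With the tax collected from consumers, demand (in seller-price terms) shifts: Qd = 297 − 3(P + 9).
New equilibrium: consumers pay $80, suppliers receive $71, Q = 57. (Wedge: Pb − Ps = 9.)
ΔPS is the trapezoid between Q = 57 and Q = 75 of height $3: ½ · (75 + 57) · 3 = $198.

Producer surplus falls by $198 thousand.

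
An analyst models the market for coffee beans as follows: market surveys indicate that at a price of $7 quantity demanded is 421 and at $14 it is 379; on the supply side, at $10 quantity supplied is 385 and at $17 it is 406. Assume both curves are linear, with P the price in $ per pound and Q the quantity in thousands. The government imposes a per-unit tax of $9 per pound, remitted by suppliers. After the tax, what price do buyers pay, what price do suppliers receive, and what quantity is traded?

Buyers pay $15; suppliers receive $6; quantity = 373.

Demand slope: (379 − 421)/(14 − 7) = -6, so Qd = 463 − 6P.
Supply slope: (406 − 385)/(17 − 10) = 3, so Qs = 3P + 355.
Before the tax: set 463 − 6P = 3P + 355 → P* = $12, Q* = 391.
With the tax collected from suppliers, supply shifts: Qs = 3(P − 9) + 355.
New equilibrium: buyers pay $15, suppliers receive $6, Q = 373. (Wedge: Pb − Ps = 9.)
The less price-elastic side of the market bears the larger share of a per-unit tax.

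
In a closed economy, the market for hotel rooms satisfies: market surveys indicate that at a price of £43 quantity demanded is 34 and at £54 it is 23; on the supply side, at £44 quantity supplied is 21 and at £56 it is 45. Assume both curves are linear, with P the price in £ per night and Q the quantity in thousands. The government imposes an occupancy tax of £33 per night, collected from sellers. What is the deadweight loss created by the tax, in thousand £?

Demand slope: (23 − 34)/(54 − 43) = -1, so Qd = 77 − P.
Supply slope: (45 − 21)/(56 − 44) = 2, so Qs = 2P − 67.
Without the tax, 77 − P = 2P − 67 gives 3P = 144, so P* = £48 and Q* = 29.
With the tax collected from sellers, supply shifts: Qs = 2(P − 33) − 67.
Solving gives Q = 7 with buyers paying £70 and sellers receiving £37 (the £33 wedge).
Quantity falls by |ΔQ| = |29 − 7| = 22.
DWL = ½ · t · |ΔQ| = ½ · 33 · 22 = £363.

Deadweight loss = £363 thousand.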